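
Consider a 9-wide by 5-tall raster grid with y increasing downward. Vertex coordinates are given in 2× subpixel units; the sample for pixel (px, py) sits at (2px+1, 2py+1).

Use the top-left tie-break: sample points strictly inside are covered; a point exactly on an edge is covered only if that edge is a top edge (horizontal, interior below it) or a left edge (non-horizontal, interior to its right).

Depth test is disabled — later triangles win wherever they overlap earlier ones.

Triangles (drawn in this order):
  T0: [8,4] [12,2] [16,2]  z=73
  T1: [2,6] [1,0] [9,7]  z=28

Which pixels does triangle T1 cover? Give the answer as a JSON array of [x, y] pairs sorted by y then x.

T0:
  2·area = 8
  edge (8, 4)→(12, 2): d=(4,-2) top-left  bias=+0
  edge (12, 2)→(16, 2): d=(4,0) top-left  bias=+0
  edge (16, 2)→(8, 4): d=(-8,2) right/bottom  bias=-1
    (5,1)@(11, 3): e=[2,4,2] → #
    (6,1)@(13, 3): e=[6,4,-2] → ·
    (5,2)@(11, 5): e=[10,12,-14] → ·
  covered (1 px):
    · · · · · · · · ·
    · · · · · # · · ·
    · · · · · · · · ·
    · · · · · · · · ·
    · · · · · · · · ·
T1:
  2·area = 41
  edge (2, 6)→(1, 0): d=(-1,-6) top-left  bias=+0
  edge (1, 0)→(9, 7): d=(8,7) right/bottom  bias=-1
  edge (9, 7)→(2, 6): d=(-7,-1) top-left  bias=+0
    (1,1)@(3, 3): e=[9,10,22] → #
    (2,1)@(5, 3): e=[21,-4,24] → ·
    (1,2)@(3, 5): e=[7,26,8] → #
    (2,2)@(5, 5): e=[19,12,10] → #
    (3,2)@(7, 5): e=[31,-2,12] → ·
    (1,3)@(3, 7): e=[5,42,-6] → ·
    (2,3)@(5, 7): e=[17,28,-4] → ·
    (4,3)@(9, 7): e=[41,0,0] → ·  [on edge]
  covered (3 px):
    · · · · · · · · ·
    · # · · · · · · ·
    · # # · · · · · ·
    · · · · · · · · ·
    · · · · · · · · ·

Final: [[1,1],[1,2],[2,2]]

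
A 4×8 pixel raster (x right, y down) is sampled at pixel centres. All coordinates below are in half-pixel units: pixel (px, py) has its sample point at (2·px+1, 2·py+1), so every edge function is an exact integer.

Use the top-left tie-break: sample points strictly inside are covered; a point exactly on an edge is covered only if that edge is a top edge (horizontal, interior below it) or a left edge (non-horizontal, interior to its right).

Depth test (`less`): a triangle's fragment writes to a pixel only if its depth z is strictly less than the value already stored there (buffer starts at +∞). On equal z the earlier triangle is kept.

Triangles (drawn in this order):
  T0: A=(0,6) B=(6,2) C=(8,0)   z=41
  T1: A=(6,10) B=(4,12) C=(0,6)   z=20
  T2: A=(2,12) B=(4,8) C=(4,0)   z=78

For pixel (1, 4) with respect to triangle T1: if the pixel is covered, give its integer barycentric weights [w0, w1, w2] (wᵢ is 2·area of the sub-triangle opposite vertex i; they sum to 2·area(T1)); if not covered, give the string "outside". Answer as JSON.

T0:
  2·area = 4  (B↔C swapped to make it positive)
  edge (0, 6)→(8, 0): d=(8,-6) top-left  bias=+0
  edge (8, 0)→(6, 2): d=(-2,2) right/bottom  bias=-1
  edge (6, 2)→(0, 6): d=(-6,4) right/bottom  bias=-1
    (3,0)@(7, 1): e=[2,0,2] → ·  [on edge]
    (2,1)@(5, 3): e=[6,0,-2] → ·  [on edge]
    (1,2)@(3, 5): e=[10,0,-6] → ·  [on edge]
    (0,3)@(1, 7): e=[14,0,-10] → ·  [on edge]
  covered (0 px):
    · · · ·
    · · · ·
    · · · ·
    · · · ·
    · · · ·
    · · · ·
    · · · ·
    · · · ·
T1:
  2·area = 20
  edge (6, 10)→(4, 12): d=(-2,2) right/bottom  bias=-1
  edge (4, 12)→(0, 6): d=(-4,-6) top-left  bias=+0
  edge (0, 6)→(6, 10): d=(6,4) right/bottom  bias=-1
    (0,3)@(1, 7): e=[16,2,2] → #
    (1,3)@(3, 7): e=[12,14,-6] → ·
    (0,4)@(1, 9): e=[12,-6,14] → ·
    (1,4)@(3, 9): e=[8,6,6] → #
    (2,4)@(5, 9): e=[4,18,-2] → ·
    (3,4)@(7, 9): e=[0,30,-10] → ·  [on edge]
    (1,5)@(3, 11): e=[4,-2,18] → ·
    (2,5)@(5, 11): e=[0,10,10] → ·  [on edge]
    (1,6)@(3, 13): e=[0,-10,30] → ·  [on edge]
    (0,7)@(1, 15): e=[0,-30,50] → ·  [on edge]
  covered (2 px):
    · · · ·
    · · · ·
    · · · ·
    # · · ·
    · # · ·
    · · · ·
    · · · ·
    · · · ·
T2:
  2·area = 16  (B↔C swapped to make it positive)
  edge (2, 12)→(4, 0): d=(2,-12) top-left  bias=+0
  edge (4, 0)→(4, 8): d=(0,8) right/bottom  bias=-1
  edge (4, 8)→(2, 12): d=(-2,4) right/bottom  bias=-1
    (1,3)@(3, 7): e=[2,8,6] → #
    (2,3)@(5, 7): e=[26,-8,-2] → ·
    (1,4)@(3, 9): e=[6,8,2] → #
    (2,4)@(5, 9): e=[30,-8,-6] → ·
    (1,5)@(3, 11): e=[10,8,-2] → ·
  covered (2 px):
    · · · ·
    · · · ·
    · · · ·
    · # · ·
    · # · ·
    · · · ·
    · · · ·
    · · · ·

Answer: [6,6,8]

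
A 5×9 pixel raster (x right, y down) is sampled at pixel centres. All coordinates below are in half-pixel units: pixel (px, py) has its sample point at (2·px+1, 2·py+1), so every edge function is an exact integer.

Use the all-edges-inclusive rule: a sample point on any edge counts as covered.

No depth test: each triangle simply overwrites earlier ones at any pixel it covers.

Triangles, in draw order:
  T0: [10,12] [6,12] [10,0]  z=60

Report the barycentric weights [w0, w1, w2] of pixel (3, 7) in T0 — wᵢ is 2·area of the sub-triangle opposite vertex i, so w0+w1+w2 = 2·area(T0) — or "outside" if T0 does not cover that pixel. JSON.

T0:
  2·area = 48
  edge (10, 12)→(6, 12): d=(-4,0) inclusive
  edge (6, 12)→(10, 0): d=(4,-12) inclusive
  edge (10, 0)→(10, 12): d=(0,12) inclusive
    (4,1)@(9, 3): e=[36,0,12] → █  [on edge]
    (4,2)@(9, 5): e=[28,8,12] → █
    (4,3)@(9, 7): e=[20,16,12] → █
    (3,4)@(7, 9): e=[12,0,36] → █  [on edge]
    (3,5)@(7, 11): e=[4,8,36] → █
    (3,6)@(7, 13): e=[-4,16,36] → ·
    (4,6)@(9, 13): e=[-4,40,12] → ·
    (2,7)@(5, 15): e=[-12,0,60] → ·  [on edge]
  covered (7 px):
    · · · · ·
    · · · · █
    · · · · █
    · · · · █
    · · · █ █
    · · · █ █
    · · · · ·
    · · · · ·
    · · · · ·

Result: "outside"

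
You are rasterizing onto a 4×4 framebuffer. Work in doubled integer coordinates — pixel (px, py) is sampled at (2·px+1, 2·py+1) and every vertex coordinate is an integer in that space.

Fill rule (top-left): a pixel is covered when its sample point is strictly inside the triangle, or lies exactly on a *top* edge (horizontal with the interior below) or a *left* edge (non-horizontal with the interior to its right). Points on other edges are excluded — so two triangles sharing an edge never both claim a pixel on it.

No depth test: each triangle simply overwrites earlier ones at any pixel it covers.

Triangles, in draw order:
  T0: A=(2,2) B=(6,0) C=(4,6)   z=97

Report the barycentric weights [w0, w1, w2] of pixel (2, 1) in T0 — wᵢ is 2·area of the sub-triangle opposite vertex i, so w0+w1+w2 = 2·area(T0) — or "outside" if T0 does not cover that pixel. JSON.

T0:
  2·area = 20
  edge (2, 2)→(6, 0): d=(4,-2) top-left  bias=+0
  edge (6, 0)→(4, 6): d=(-2,6) right/bottom  bias=-1
  edge (4, 6)→(2, 2): d=(-2,-4) top-left  bias=+0
    (2,0)@(5, 1): e=[2,4,14] → X
    (3,0)@(7, 1): e=[6,-8,22] → .
    (1,1)@(3, 3): e=[6,12,2] → X
    (2,1)@(5, 3): e=[10,0,10] → .  [on edge]
    (1,2)@(3, 5): e=[14,8,-2] → .
  covered (2 px):
    . . X .
    . X . .
    . . . .
    . . . .

Result: "outside"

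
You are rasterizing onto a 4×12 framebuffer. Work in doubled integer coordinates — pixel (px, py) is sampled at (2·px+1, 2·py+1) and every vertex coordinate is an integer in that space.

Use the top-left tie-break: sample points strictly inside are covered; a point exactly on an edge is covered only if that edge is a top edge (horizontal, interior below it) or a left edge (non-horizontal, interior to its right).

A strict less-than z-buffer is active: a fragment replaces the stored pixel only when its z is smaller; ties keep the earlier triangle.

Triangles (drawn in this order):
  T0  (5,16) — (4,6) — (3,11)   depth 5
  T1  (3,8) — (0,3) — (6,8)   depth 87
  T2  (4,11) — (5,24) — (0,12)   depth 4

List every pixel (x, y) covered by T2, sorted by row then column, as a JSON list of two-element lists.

T0:
  2·area = 15  (B↔C swapped to make it positive)
  edge (5, 16)→(3, 11): d=(-2,-5) top-left  bias=+0
  edge (3, 11)→(4, 6): d=(1,-5) top-left  bias=+0
  edge (4, 6)→(5, 16): d=(1,10) right/bottom  bias=-1
    (2,0)@(5, 1): e=[30,0,-15] → ·  [on edge]
    (1,5)@(3, 11): e=[0,0,15] → #  [on edge]
    (2,5)@(5, 11): e=[10,10,-5] → ·
    (1,6)@(3, 13): e=[-4,2,17] → ·
    (0,10)@(1, 21): e=[-30,0,45] → ·  [on edge]
    (3,10)@(7, 21): e=[0,30,-15] → ·  [on edge]
  covered (1 px):
    · · · ·
    · · · ·
    · · · ·
    · · · ·
    · · · ·
    · # · ·
    · · · ·
    · · · ·
    · · · ·
    · · · ·
    · · · ·
    · · · ·
T1:
  2·area = 15
  edge (3, 8)→(0, 3): d=(-3,-5) top-left  bias=+0
  edge (0, 3)→(6, 8): d=(6,5) right/bottom  bias=-1
  edge (6, 8)→(3, 8): d=(-3,0) right/bottom  bias=-1
    (1,3)@(3, 7): e=[3,9,3] → #
    (2,3)@(5, 7): e=[13,-1,3] → ·
    (1,4)@(3, 9): e=[-3,21,-3] → ·
  covered (1 px):
    · · · ·
    · · · ·
    · · · ·
    · # · ·
    · · · ·
    · · · ·
    · · · ·
    · · · ·
    · · · ·
    · · · ·
    · · · ·
    · · · ·
T2:
  2·area = 53
  edge (4, 11)→(5, 24): d=(1,13) right/bottom  bias=-1
  edge (5, 24)→(0, 12): d=(-5,-12) top-left  bias=+0
  edge (0, 12)→(4, 11): d=(4,-1) top-left  bias=+0
    (0,6)@(1, 13): e=[41,7,5] → #
    (1,6)@(3, 13): e=[15,31,7] → #
    (2,6)@(5, 13): e=[-11,55,9] → ·
    (0,7)@(1, 15): e=[43,-3,13] → ·
    (1,7)@(3, 15): e=[17,21,15] → #
    (2,7)@(5, 15): e=[-9,45,17] → ·
    (1,8)@(3, 17): e=[19,11,23] → #
    (2,8)@(5, 17): e=[-7,35,25] → ·
    (1,9)@(3, 19): e=[21,1,31] → #
    (2,9)@(5, 19): e=[-5,25,33] → ·
    (1,10)@(3, 21): e=[23,-9,39] → ·
  covered (5 px):
    · · · ·
    · · · ·
    · · · ·
    · · · ·
    · · · ·
    · · · ·
    # # · ·
    · # · ·
    · # · ·
    · # · ·
    · · · ·
    · · · ·

Result: [[0,6],[1,6],[1,7],[1,8],[1,9]]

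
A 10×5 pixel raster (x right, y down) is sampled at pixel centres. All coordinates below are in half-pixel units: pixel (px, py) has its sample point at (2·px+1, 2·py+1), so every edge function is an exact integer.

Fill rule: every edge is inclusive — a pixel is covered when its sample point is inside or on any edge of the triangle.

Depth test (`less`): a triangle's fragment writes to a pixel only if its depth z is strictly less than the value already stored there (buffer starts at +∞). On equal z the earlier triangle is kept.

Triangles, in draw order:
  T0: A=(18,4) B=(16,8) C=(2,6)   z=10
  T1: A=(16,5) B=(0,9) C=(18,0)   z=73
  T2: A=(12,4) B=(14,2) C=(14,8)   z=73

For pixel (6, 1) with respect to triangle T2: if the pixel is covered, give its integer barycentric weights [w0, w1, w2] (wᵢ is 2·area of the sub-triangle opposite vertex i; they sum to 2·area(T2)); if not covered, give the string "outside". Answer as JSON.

T0:
  2·area = 60
  edge (18, 4)→(16, 8): d=(-2,4) inclusive
  edge (16, 8)→(2, 6): d=(-14,-2) inclusive
  edge (2, 6)→(18, 4): d=(16,-2) inclusive
    (5,2)@(11, 5): e=[26,32,2] → #
    (6,2)@(13, 5): e=[18,36,6] → #
    (7,2)@(15, 5): e=[10,40,10] → #
    (8,2)@(17, 5): e=[2,44,14] → #
    (9,2)@(19, 5): e=[-6,48,18] → ·
    (4,3)@(9, 7): e=[30,0,30] → #  [on edge]
    (8,3)@(17, 7): e=[-2,16,46] → ·
    (4,4)@(9, 9): e=[26,-28,62] → ·
    (5,4)@(11, 9): e=[18,-24,66] → ·
    (6,4)@(13, 9): e=[10,-20,70] → ·
    (7,4)@(15, 9): e=[2,-16,74] → ·
  covered (8 px):
    · · · · · · · · · ·
    · · · · · · · · · ·
    · · · · · # # # # ·
    · · · · # # # # · ·
    · · · · · · · · · ·
T1:
  2·area = 72
  edge (16, 5)→(0, 9): d=(-16,4) inclusive
  edge (0, 9)→(18, 0): d=(18,-9) inclusive
  edge (18, 0)→(16, 5): d=(-2,5) inclusive
    (8,0)@(17, 1): e=[60,9,3] → #
    (9,0)@(19, 1): e=[52,27,-7] → ·
    (6,1)@(13, 3): e=[44,9,19] → #
    (7,1)@(15, 3): e=[36,27,9] → #
    (8,1)@(17, 3): e=[28,45,-1] → ·
    (4,2)@(9, 5): e=[28,9,35] → #
    (5,2)@(11, 5): e=[20,27,25] → #
    (8,2)@(17, 5): e=[-4,81,-5] → ·
    (2,3)@(5, 7): e=[12,9,51] → #
    (3,3)@(7, 7): e=[4,27,41] → #
    (4,3)@(9, 7): e=[-4,45,31] → ·
    (5,3)@(11, 7): e=[-12,63,21] → ·
  covered (9 px):
    · · · · · · · · # ·
    · · · · · · # # · ·
    · · · · # # # # · ·
    · · # # · · · · · ·
    · · · · · · · · · ·
T2:
  2·area = 12
  edge (12, 4)→(14, 2): d=(2,-2) inclusive
  edge (14, 2)→(14, 8): d=(0,6) inclusive
  edge (14, 8)→(12, 4): d=(-2,-4) inclusive
    (7,0)@(15, 1): e=[0,-6,18] → ·  [on edge]
    (6,1)@(13, 3): e=[0,6,6] → #  [on edge]
    (7,1)@(15, 3): e=[4,-6,14] → ·
    (5,2)@(11, 5): e=[0,18,-6] → ·  [on edge]
    (6,2)@(13, 5): e=[4,6,2] → #
    (7,2)@(15, 5): e=[8,-6,10] → ·
    (4,3)@(9, 7): e=[0,30,-18] → ·  [on edge]
    (6,3)@(13, 7): e=[8,6,-2] → ·
    (3,4)@(7, 9): e=[0,42,-30] → ·  [on edge]
  covered (2 px):
    · · · · · · · · · ·
    · · · · · · # · · ·
    · · · · · · # · · ·
    · · · · · · · · · ·
    · · · · · · · · · ·

Final: [6,6,0]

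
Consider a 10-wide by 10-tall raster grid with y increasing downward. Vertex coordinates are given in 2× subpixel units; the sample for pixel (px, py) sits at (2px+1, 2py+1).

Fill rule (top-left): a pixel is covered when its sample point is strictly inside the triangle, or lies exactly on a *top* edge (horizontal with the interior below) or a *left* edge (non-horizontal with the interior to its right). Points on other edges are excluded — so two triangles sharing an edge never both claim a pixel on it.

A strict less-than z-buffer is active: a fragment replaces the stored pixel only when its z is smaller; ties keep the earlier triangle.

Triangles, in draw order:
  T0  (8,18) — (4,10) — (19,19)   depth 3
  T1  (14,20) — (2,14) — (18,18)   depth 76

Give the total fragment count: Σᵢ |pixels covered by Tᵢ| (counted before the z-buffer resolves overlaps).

T0:
  2·area = 84
  edge (8, 18)→(4, 10): d=(-4,-8) top-left  bias=+0
  edge (4, 10)→(19, 19): d=(15,9) right/bottom  bias=-1
  edge (19, 19)→(8, 18): d=(-11,-1) top-left  bias=+0
    (2,5)@(5, 11): e=[4,6,74] → █
    (3,5)@(7, 11): e=[20,-12,76] → ·
    (2,6)@(5, 13): e=[-4,36,52] → ·
    (3,6)@(7, 13): e=[12,18,54] → █
    (4,6)@(9, 13): e=[28,0,56] → ·  [on edge]
    (3,7)@(7, 15): e=[4,48,32] → █
    (4,7)@(9, 15): e=[20,30,34] → █
    (5,7)@(11, 15): e=[36,12,36] → █
    (6,7)@(13, 15): e=[52,-6,38] → ·
    (3,8)@(7, 17): e=[-4,78,10] → ·
    (4,8)@(9, 17): e=[12,60,12] → █
    (6,8)@(13, 17): e=[44,24,16] → █
    (9,9)@(19, 19): e=[84,0,0] → ·  [on edge]
  covered (9 px):
    · · · · · · · · · ·
    · · · · · · · · · ·
    · · · · · · · · · ·
    · · · · · · · · · ·
    · · · · · · · · · ·
    · · █ · · · · · · ·
    · · · █ · · · · · ·
    · · · █ █ █ · · · ·
    · · · · █ █ █ █ · ·
    · · · · · · · · · ·
T1:
  2·area = 48
  edge (14, 20)→(2, 14): d=(-12,-6) top-left  bias=+0
  edge (2, 14)→(18, 18): d=(16,4) right/bottom  bias=-1
  edge (18, 18)→(14, 20): d=(-4,2) right/bottom  bias=-1
    (2,7)@(5, 15): e=[6,4,38] → █
    (3,7)@(7, 15): e=[18,-4,34] → ·
    (2,8)@(5, 17): e=[-18,36,30] → ·
    (4,8)@(9, 17): e=[6,20,22] → █
    (5,8)@(11, 17): e=[18,12,18] → █
    (6,8)@(13, 17): e=[30,4,14] → █
    (7,8)@(15, 17): e=[42,-4,10] → ·
    (4,9)@(9, 19): e=[-18,52,14] → ·
    (5,9)@(11, 19): e=[-6,44,10] → ·
    (6,9)@(13, 19): e=[6,36,6] → █
    (7,9)@(15, 19): e=[18,28,2] → █
    (8,9)@(17, 19): e=[30,20,-2] → ·
  covered (6 px):
    · · · · · · · · · ·
    · · · · · · · · · ·
    · · · · · · · · · ·
    · · · · · · · · · ·
    · · · · · · · · · ·
    · · · · · · · · · ·
    · · · · · · · · · ·
    · · █ · · · · · · ·
    · · · · █ █ █ · · ·
    · · · · · · █ █ · ·

Final: 15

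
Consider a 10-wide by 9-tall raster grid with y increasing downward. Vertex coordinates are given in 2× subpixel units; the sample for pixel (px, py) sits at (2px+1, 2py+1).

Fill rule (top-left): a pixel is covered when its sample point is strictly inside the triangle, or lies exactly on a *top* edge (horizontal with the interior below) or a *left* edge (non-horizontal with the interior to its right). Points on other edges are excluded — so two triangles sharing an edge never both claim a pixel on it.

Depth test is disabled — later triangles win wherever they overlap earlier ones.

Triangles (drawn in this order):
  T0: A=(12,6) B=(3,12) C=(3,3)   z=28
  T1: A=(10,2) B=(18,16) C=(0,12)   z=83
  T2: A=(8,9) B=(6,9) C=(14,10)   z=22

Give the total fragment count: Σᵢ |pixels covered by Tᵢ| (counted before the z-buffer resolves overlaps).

T0:
  2·area = 81
  edge (12, 6)→(3, 12): d=(-9,6) right/bottom  bias=-1
  edge (3, 12)→(3, 3): d=(0,-9) top-left  bias=+0
  edge (3, 3)→(12, 6): d=(9,3) right/bottom  bias=-1
    (1,0)@(3, 1): e=[99,0,-18] → .  [on edge]
    (1,1)@(3, 3): e=[81,0,0] → .  [on edge]
    (1,2)@(3, 5): e=[63,0,18] → X  [on edge]
    (2,2)@(5, 5): e=[51,18,12] → X
    (3,2)@(7, 5): e=[39,36,6] → X
    (4,2)@(9, 5): e=[27,54,0] → .  [on edge]
    (1,3)@(3, 7): e=[45,0,36] → X  [on edge]
    (4,3)@(9, 7): e=[9,54,18] → X
    (5,3)@(11, 7): e=[-3,72,12] → .
    (7,3)@(15, 7): e=[-27,108,0] → .  [on edge]
    (1,4)@(3, 9): e=[27,0,54] → X  [on edge]
    (4,4)@(9, 9): e=[-9,54,36] → .
    (1,5)@(3, 11): e=[9,0,72] → X  [on edge]
    (1,6)@(3, 13): e=[-9,0,90] → .  [on edge]
    (1,7)@(3, 15): e=[-27,0,108] → .  [on edge]
    (1,8)@(3, 17): e=[-45,0,126] → .  [on edge]
  covered (11 px):
    . . . . . . . . . .
    . . . . . . . . . .
    . X X X . . . . . .
    . X X X X . . . . .
    . X X X . . . . . .
    . X . . . . . . . .
    . . . . . . . . . .
    . . . . . . . . . .
    . . . . . . . . . .
T1:
  2·area = 220
  edge (10, 2)→(18, 16): d=(8,14) right/bottom  bias=-1
  edge (18, 16)→(0, 12): d=(-18,-4) top-left  bias=+0
  edge (0, 12)→(10, 2): d=(10,-10) top-left  bias=+0
    (5,0)@(11, 1): e=[-22,242,0] → .  [on edge]
    (4,1)@(9, 3): e=[22,198,0] → X  [on edge]
    (5,1)@(11, 3): e=[-6,206,20] → .
    (3,2)@(7, 5): e=[66,154,0] → X  [on edge]
    (5,2)@(11, 5): e=[10,170,40] → X
    (6,2)@(13, 5): e=[-18,178,60] → .
    (2,3)@(5, 7): e=[110,110,0] → X  [on edge]
    (6,3)@(13, 7): e=[-2,142,80] → .
    (1,4)@(3, 9): e=[154,66,0] → X  [on edge]
    (6,4)@(13, 9): e=[14,106,100] → X
    (7,4)@(15, 9): e=[-14,114,120] → .
    (0,5)@(1, 11): e=[198,22,0] → X  [on edge]
  covered (30 px):
    . . . . . . . . . .
    . . . . X . . . . .
    . . . X X X . . . .
    . . X X X X . . . .
    . X X X X X X . . .
    X X X X X X X X . .
    . . X X X X X X . .
    . . . . . . . X X .
    . . . . . . . . . .
T2:
  2·area = 2  (B↔C swapped to make it positive)
  edge (8, 9)→(14, 10): d=(6,1) right/bottom  bias=-1
  edge (14, 10)→(6, 9): d=(-8,-1) top-left  bias=+0
  edge (6, 9)→(8, 9): d=(2,0) top-left  bias=+0
    (0,4)@(1, 9): e=[7,-5,0] → .  [on edge]
    (1,4)@(3, 9): e=[5,-3,0] → .  [on edge]
    (2,4)@(5, 9): e=[3,-1,0] → .  [on edge]
    (3,4)@(7, 9): e=[1,1,0] → X  [on edge]
    (4,4)@(9, 9): e=[-1,3,0] → .  [on edge]
    (5,4)@(11, 9): e=[-3,5,0] → .  [on edge]
    (6,4)@(13, 9): e=[-5,7,0] → .  [on edge]
    (7,4)@(15, 9): e=[-7,9,0] → .  [on edge]
    (8,4)@(17, 9): e=[-9,11,0] → .  [on edge]
    (9,4)@(19, 9): e=[-11,13,0] → .  [on edge]
    (3,5)@(7, 11): e=[13,-15,4] → .
  covered (1 px):
    . . . . . . . . . .
    . . . . . . . . . .
    . . . . . . . . . .
    . . . . . . . . . .
    . . . X . . . . . .
    . . . . . . . . . .
    . . . . . . . . . .
    . . . . . . . . . .
    . . . . . . . . . .

Answer: 42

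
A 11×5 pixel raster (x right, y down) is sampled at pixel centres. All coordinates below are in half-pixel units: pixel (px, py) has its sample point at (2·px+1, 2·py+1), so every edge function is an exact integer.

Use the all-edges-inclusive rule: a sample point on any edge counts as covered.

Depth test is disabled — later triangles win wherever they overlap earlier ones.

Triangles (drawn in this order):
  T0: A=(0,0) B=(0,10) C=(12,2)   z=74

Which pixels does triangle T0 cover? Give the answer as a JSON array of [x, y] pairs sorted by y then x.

T0:
  2·area = 120  (B↔C swapped to make it positive)
  edge (0, 0)→(12, 2): d=(12,2) inclusive
  edge (12, 2)→(0, 10): d=(-12,8) inclusive
  edge (0, 10)→(0, 0): d=(0,-10) inclusive
    (0,0)@(1, 1): e=[10,100,10] → X
    (1,0)@(3, 1): e=[6,84,30] → X
    (2,0)@(5, 1): e=[2,68,50] → X
    (3,0)@(7, 1): e=[-2,52,70] → .
    (0,1)@(1, 3): e=[34,76,10] → X
    (3,1)@(7, 3): e=[22,28,70] → X
    (4,1)@(9, 3): e=[18,12,90] → X
    (5,1)@(11, 3): e=[14,-4,110] → .
    (0,2)@(1, 5): e=[58,52,10] → X
    (4,2)@(9, 5): e=[42,-12,90] → .
    (0,3)@(1, 7): e=[82,28,10] → X
    (2,3)@(5, 7): e=[74,-4,50] → .
  covered (15 px):
    X X X . . . . . . . .
    X X X X X . . . . . .
    X X X X . . . . . . .
    X X . . . . . . . . .
    X . . . . . . . . . .

Result: [[0,0],[1,0],[2,0],[0,1],[1,1],[2,1],[3,1],[4,1],[0,2],[1,2],[2,2],[3,2],[0,3],[1,3],[0,4]]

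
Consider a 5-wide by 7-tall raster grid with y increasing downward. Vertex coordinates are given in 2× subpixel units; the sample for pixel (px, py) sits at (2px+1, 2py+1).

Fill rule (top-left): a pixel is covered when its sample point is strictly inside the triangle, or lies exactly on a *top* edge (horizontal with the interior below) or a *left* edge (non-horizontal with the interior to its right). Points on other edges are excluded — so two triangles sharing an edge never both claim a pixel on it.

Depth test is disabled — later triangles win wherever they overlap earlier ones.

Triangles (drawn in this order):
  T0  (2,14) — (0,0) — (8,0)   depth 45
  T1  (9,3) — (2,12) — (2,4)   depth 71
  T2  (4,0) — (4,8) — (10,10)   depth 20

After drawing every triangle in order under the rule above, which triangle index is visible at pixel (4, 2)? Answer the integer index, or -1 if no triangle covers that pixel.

T0:
  2·area = 112
  edge (2, 14)→(0, 0): d=(-2,-14) top-left  bias=+0
  edge (0, 0)→(8, 0): d=(8,0) top-left  bias=+0
  edge (8, 0)→(2, 14): d=(-6,14) right/bottom  bias=-1
    (0,0)@(1, 1): e=[12,8,92] → █
    (1,0)@(3, 1): e=[40,8,64] → █
    (2,0)@(5, 1): e=[68,8,36] → █
    (3,0)@(7, 1): e=[96,8,8] → █
    (4,0)@(9, 1): e=[124,8,-20] → ·
    (0,1)@(1, 3): e=[8,24,80] → █
    (3,1)@(7, 3): e=[92,24,-4] → ·
    (0,2)@(1, 5): e=[4,40,68] → █
    (3,2)@(7, 5): e=[88,40,-16] → ·
    (0,3)@(1, 7): e=[0,56,56] → █  [on edge]
    (2,3)@(5, 7): e=[56,56,0] → ·  [on edge]
    (0,4)@(1, 9): e=[-4,72,44] → ·
  covered (14 px):
    █ █ █ █ ·
    █ █ █ · ·
    █ █ █ · ·
    █ █ · · ·
    · █ · · ·
    · █ · · ·
    · · · · ·
T1:
  2·area = 56
  edge (9, 3)→(2, 12): d=(-7,9) right/bottom  bias=-1
  edge (2, 12)→(2, 4): d=(0,-8) top-left  bias=+0
  edge (2, 4)→(9, 3): d=(7,-1) top-left  bias=+0
    (4,1)@(9, 3): e=[0,56,0] → ·  [on edge]
    (1,2)@(3, 5): e=[40,8,8] → █
    (2,2)@(5, 5): e=[22,24,10] → █
    (3,2)@(7, 5): e=[4,40,12] → █
    (4,2)@(9, 5): e=[-14,56,14] → ·
    (1,3)@(3, 7): e=[26,8,22] → █
    (3,3)@(7, 7): e=[-10,40,26] → ·
    (1,4)@(3, 9): e=[12,8,36] → █
    (2,4)@(5, 9): e=[-6,24,38] → ·
    (1,5)@(3, 11): e=[-2,8,50] → ·
  covered (6 px):
    · · · · ·
    · · · · ·
    · █ █ █ ·
    · █ █ · ·
    · █ · · ·
    · · · · ·
    · · · · ·
T2:
  2·area = 48  (B↔C swapped to make it positive)
  edge (4, 0)→(10, 10): d=(6,10) right/bottom  bias=-1
  edge (10, 10)→(4, 8): d=(-6,-2) top-left  bias=+0
  edge (4, 8)→(4, 0): d=(0,-8) top-left  bias=+0
    (2,1)@(5, 3): e=[8,32,8] → █
    (3,1)@(7, 3): e=[-12,36,24] → ·
    (2,2)@(5, 5): e=[20,20,8] → █
    (3,2)@(7, 5): e=[0,24,24] → ·  [on edge]
    (0,3)@(1, 7): e=[72,0,-24] → ·  [on edge]
    (2,3)@(5, 7): e=[32,8,8] → █
    (3,3)@(7, 7): e=[12,12,24] → █
    (4,3)@(9, 7): e=[-8,16,40] → ·
    (2,4)@(5, 9): e=[44,-4,8] → ·
    (3,4)@(7, 9): e=[24,0,24] → █  [on edge]
    (4,4)@(9, 9): e=[4,4,40] → █
    (3,5)@(7, 11): e=[36,-12,24] → ·
  covered (6 px):
    · · · · ·
    · · █ · ·
    · · █ · ·
    · · █ █ ·
    · · · █ █
    · · · · ·
    · · · · ·

Z-buffer (winner per pixel, '.' = empty):
  0 0 0 0 .
  0 0 2 . .
  0 1 2 1 .
  0 1 2 2 .
  . 1 . 2 2
  . 0 . . .
  . . . . .

Result: -1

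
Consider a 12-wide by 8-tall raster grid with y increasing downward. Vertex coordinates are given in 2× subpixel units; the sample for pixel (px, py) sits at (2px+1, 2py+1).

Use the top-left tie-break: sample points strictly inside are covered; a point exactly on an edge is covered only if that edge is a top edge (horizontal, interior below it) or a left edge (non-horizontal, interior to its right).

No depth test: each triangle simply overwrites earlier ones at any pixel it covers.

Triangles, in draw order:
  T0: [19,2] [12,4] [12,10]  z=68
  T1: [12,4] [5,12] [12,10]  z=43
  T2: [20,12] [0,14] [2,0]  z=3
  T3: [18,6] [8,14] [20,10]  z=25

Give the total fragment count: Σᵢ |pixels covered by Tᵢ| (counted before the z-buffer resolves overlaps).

T0:
  2·area = 42  (B↔C swapped to make it positive)
  edge (19, 2)→(12, 10): d=(-7,8) right/bottom  bias=-1
  edge (12, 10)→(12, 4): d=(0,-6) top-left  bias=+0
  edge (12, 4)→(19, 2): d=(7,-2) top-left  bias=+0
    (8,1)@(17, 3): e=[9,30,3] → #
    (9,1)@(19, 3): e=[-7,42,7] → ·
    (6,2)@(13, 5): e=[27,6,9] → #
    (7,2)@(15, 5): e=[11,18,13] → #
    (8,2)@(17, 5): e=[-5,30,17] → ·
    (6,3)@(13, 7): e=[13,6,23] → #
    (7,3)@(15, 7): e=[-3,18,27] → ·
    (6,4)@(13, 9): e=[-1,6,37] → ·
  covered (4 px):
    · · · · · · · · · · · ·
    · · · · · · · · # · · ·
    · · · · · · # # · · · ·
    · · · · · · # · · · · ·
    · · · · · · · · · · · ·
    · · · · · · · · · · · ·
    · · · · · · · · · · · ·
    · · · · · · · · · · · ·
T1:
  2·area = 42  (B↔C swapped to make it positive)
  edge (12, 4)→(12, 10): d=(0,6) right/bottom  bias=-1
  edge (12, 10)→(5, 12): d=(-7,2) right/bottom  bias=-1
  edge (5, 12)→(12, 4): d=(7,-8) top-left  bias=+0
    (5,3)@(11, 7): e=[6,23,13] → #
    (6,3)@(13, 7): e=[-6,19,29] → ·
    (4,4)@(9, 9): e=[18,13,11] → #
    (6,4)@(13, 9): e=[-6,5,43] → ·
    (3,5)@(7, 11): e=[30,3,9] → #
    (4,5)@(9, 11): e=[18,-1,25] → ·
    (5,5)@(11, 11): e=[6,-5,41] → ·
    (3,6)@(7, 13): e=[30,-11,23] → ·
  covered (4 px):
    · · · · · · · · · · · ·
    · · · · · · · · · · · ·
    · · · · · · · · · · · ·
    · · · · · # · · · · · ·
    · · · · # # · · · · · ·
    · · · # · · · · · · · ·
    · · · · · · · · · · · ·
    · · · · · · · · · · · ·
T2:
  2·area = 276
  edge (20, 12)→(0, 14): d=(-20,2) right/bottom  bias=-1
  edge (0, 14)→(2, 0): d=(2,-14) top-left  bias=+0
  edge (2, 0)→(20, 12): d=(18,12) right/bottom  bias=-1
    (1,0)@(3, 1): e=[254,16,6] → #
    (2,0)@(5, 1): e=[250,44,-18] → ·
    (1,1)@(3, 3): e=[214,20,42] → #
    (2,1)@(5, 3): e=[210,48,18] → #
    (3,1)@(7, 3): e=[206,76,-6] → ·
    (1,2)@(3, 5): e=[174,24,78] → #
    (3,2)@(7, 5): e=[166,80,30] → #
    (4,2)@(9, 5): e=[162,108,6] → #
    (5,2)@(11, 5): e=[158,136,-18] → ·
    (0,3)@(1, 7): e=[138,0,138] → #  [on edge]
    (5,3)@(11, 7): e=[118,140,18] → #
    (6,3)@(13, 7): e=[114,168,-6] → ·
  covered (35 px):
    · # · · · · · · · · · ·
    · # # · · · · · · · · ·
    · # # # # · · · · · · ·
    # # # # # # · · · · · ·
    # # # # # # # # · · · ·
    # # # # # # # # # · · ·
    # # # # # · · · · · · ·
    · · · · · · · · · · · ·
T3:
  2·area = 56  (B↔C swapped to make it positive)
  edge (18, 6)→(20, 10): d=(2,4) right/bottom  bias=-1
  edge (20, 10)→(8, 14): d=(-12,4) right/bottom  bias=-1
  edge (8, 14)→(18, 6): d=(10,-8) top-left  bias=+0
    (8,3)@(17, 7): e=[6,48,2] → #
    (9,3)@(19, 7): e=[-2,40,18] → ·
    (7,4)@(15, 9): e=[18,32,6] → #
    (9,4)@(19, 9): e=[2,16,38] → #
    (10,4)@(21, 9): e=[-6,8,54] → ·
    (11,4)@(23, 9): e=[-14,0,70] → ·  [on edge]
    (6,5)@(13, 11): e=[30,16,10] → #
    (8,5)@(17, 11): e=[14,0,42] → ·  [on edge]
    (9,5)@(19, 11): e=[6,-8,58] → ·
    (5,6)@(11, 13): e=[42,0,14] → ·  [on edge]
    (6,6)@(13, 13): e=[34,-8,30] → ·
    (7,6)@(15, 13): e=[26,-16,46] → ·
    (2,7)@(5, 15): e=[70,0,-14] → ·  [on edge]
  covered (6 px):
    · · · · · · · · · · · ·
    · · · · · · · · · · · ·
    · · · · · · · · · · · ·
    · · · · · · · · # · · ·
    · · · · · · · # # # · ·
    · · · · · · # # · · · ·
    · · · · · · · · · · · ·
    · · · · · · · · · · · ·

Result: 49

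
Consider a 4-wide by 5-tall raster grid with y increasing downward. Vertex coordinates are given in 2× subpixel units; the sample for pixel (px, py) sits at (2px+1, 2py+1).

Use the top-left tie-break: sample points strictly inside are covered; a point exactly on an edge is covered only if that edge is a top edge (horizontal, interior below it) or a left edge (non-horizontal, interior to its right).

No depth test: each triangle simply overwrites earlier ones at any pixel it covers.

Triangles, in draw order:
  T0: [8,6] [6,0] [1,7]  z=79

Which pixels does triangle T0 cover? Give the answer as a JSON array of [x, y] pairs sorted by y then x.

T0:
  2·area = 44  (B↔C swapped to make it positive)
  edge (8, 6)→(1, 7): d=(-7,1) right/bottom  bias=-1
  edge (1, 7)→(6, 0): d=(5,-7) top-left  bias=+0
  edge (6, 0)→(8, 6): d=(2,6) right/bottom  bias=-1
    (2,1)@(5, 3): e=[24,8,12] → X
    (3,1)@(7, 3): e=[22,22,0] → .  [on edge]
    (1,2)@(3, 5): e=[12,4,28] → X
    (3,2)@(7, 5): e=[8,32,4] → X
    (0,3)@(1, 7): e=[0,0,44] → .  [on edge]
    (1,3)@(3, 7): e=[-2,14,32] → .
    (2,3)@(5, 7): e=[-4,28,20] → .
    (3,3)@(7, 7): e=[-6,42,8] → .
  covered (4 px):
    . . . .
    . . X .
    . X X X
    . . . .
    . . . .

Result: [[2,1],[1,2],[2,2],[3,2]]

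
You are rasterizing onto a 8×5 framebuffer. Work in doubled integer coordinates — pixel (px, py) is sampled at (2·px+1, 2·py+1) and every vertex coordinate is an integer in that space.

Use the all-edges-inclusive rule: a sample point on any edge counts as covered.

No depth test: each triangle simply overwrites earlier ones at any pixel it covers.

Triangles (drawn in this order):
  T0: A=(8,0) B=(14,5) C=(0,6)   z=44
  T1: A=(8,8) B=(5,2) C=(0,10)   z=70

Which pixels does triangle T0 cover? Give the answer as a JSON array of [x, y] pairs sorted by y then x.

T0:
  2·area = 76
  edge (8, 0)→(14, 5): d=(6,5) inclusive
  edge (14, 5)→(0, 6): d=(-14,1) inclusive
  edge (0, 6)→(8, 0): d=(8,-6) inclusive
    (3,0)@(7, 1): e=[11,63,2] → #
    (4,0)@(9, 1): e=[1,61,14] → #
    (5,0)@(11, 1): e=[-9,59,26] → ·
    (2,1)@(5, 3): e=[33,37,6] → #
    (5,1)@(11, 3): e=[3,31,42] → #
    (6,1)@(13, 3): e=[-7,29,54] → ·
    (1,2)@(3, 5): e=[55,11,10] → #
    (6,2)@(13, 5): e=[5,1,70] → #
    (7,2)@(15, 5): e=[-5,-1,82] → ·
    (1,3)@(3, 7): e=[67,-17,26] → ·
    (2,3)@(5, 7): e=[57,-19,38] → ·
    (3,3)@(7, 7): e=[47,-21,50] → ·
  covered (12 px):
    · · · # # · · ·
    · · # # # # · ·
    · # # # # # # ·
    · · · · · · · ·
    · · · · · · · ·
T1:
  2·area = 54  (B↔C swapped to make it positive)
  edge (8, 8)→(0, 10): d=(-8,2) inclusive
  edge (0, 10)→(5, 2): d=(5,-8) inclusive
  edge (5, 2)→(8, 8): d=(3,6) inclusive
    (2,1)@(5, 3): e=[46,5,3] → #
    (3,1)@(7, 3): e=[42,21,-9] → ·
    (2,2)@(5, 5): e=[30,15,9] → #
    (3,2)@(7, 5): e=[26,31,-3] → ·
    (1,3)@(3, 7): e=[18,9,27] → #
    (3,3)@(7, 7): e=[10,41,3] → #
    (4,3)@(9, 7): e=[6,57,-9] → ·
    (0,4)@(1, 9): e=[6,3,45] → #
    (2,4)@(5, 9): e=[-2,35,21] → ·
    (3,4)@(7, 9): e=[-6,51,9] → ·
  covered (7 px):
    · · · · · · · ·
    · · # · · · · ·
    · · # · · · · ·
    · # # # · · · ·
    # # · · · · · ·

Answer: [[3,0],[4,0],[2,1],[3,1],[4,1],[5,1],[1,2],[2,2],[3,2],[4,2],[5,2],[6,2]]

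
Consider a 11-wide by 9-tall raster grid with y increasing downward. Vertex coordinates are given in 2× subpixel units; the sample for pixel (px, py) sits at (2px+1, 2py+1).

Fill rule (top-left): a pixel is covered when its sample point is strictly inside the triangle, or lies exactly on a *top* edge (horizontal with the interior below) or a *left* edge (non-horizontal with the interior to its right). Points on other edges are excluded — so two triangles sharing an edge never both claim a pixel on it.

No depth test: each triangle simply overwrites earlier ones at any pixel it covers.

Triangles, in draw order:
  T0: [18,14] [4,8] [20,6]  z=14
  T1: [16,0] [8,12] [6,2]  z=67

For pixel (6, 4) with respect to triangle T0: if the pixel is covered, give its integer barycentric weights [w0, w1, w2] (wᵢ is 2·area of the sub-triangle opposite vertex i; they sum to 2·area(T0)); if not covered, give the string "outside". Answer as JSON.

T0:
  2·area = 124
  edge (18, 14)→(4, 8): d=(-14,-6) top-left  bias=+0
  edge (4, 8)→(20, 6): d=(16,-2) top-left  bias=+0
  edge (20, 6)→(18, 14): d=(-2,8) right/bottom  bias=-1
    (6,3)@(13, 7): e=[68,2,54] → X
    (7,3)@(15, 7): e=[80,6,38] → X
    (8,3)@(17, 7): e=[92,10,22] → X
    (9,3)@(19, 7): e=[104,14,6] → X
    (10,3)@(21, 7): e=[116,18,-10] → .
    (3,4)@(7, 9): e=[4,22,98] → X
    (4,4)@(9, 9): e=[16,26,82] → X
    (5,4)@(11, 9): e=[28,30,66] → X
    (10,4)@(21, 9): e=[88,50,-14] → .
    (3,5)@(7, 11): e=[-24,54,94] → .
    (4,5)@(9, 11): e=[-12,58,78] → .
    (5,5)@(11, 11): e=[0,62,62] → X  [on edge]
  covered (16 px):
    . . . . . . . . . . .
    . . . . . . . . . . .
    . . . . . . . . . . .
    . . . . . . X X X X .
    . . . X X X X X X X .
    . . . . . X X X X . .
    . . . . . . . . X . .
    . . . . . . . . . . .
    . . . . . . . . . . .
T1:
  2·area = 104
  edge (16, 0)→(8, 12): d=(-8,12) right/bottom  bias=-1
  edge (8, 12)→(6, 2): d=(-2,-10) top-left  bias=+0
  edge (6, 2)→(16, 0): d=(10,-2) top-left  bias=+0
    (5,0)@(11, 1): e=[52,52,0] → X  [on edge]
    (6,0)@(13, 1): e=[28,72,4] → X
    (7,0)@(15, 1): e=[4,92,8] → X
    (8,0)@(17, 1): e=[-20,112,12] → .
    (0,1)@(1, 3): e=[156,-52,0] → .  [on edge]
    (3,1)@(7, 3): e=[84,8,12] → X
    (4,1)@(9, 3): e=[60,28,16] → X
    (7,1)@(15, 3): e=[-12,88,28] → .
    (3,2)@(7, 5): e=[68,4,32] → X
    (6,2)@(13, 5): e=[-4,64,44] → .
    (3,3)@(7, 7): e=[52,0,52] → X  [on edge]
    (6,3)@(13, 7): e=[-20,60,64] → .
    (4,8)@(9, 17): e=[-52,0,156] → .  [on edge]
  covered (14 px):
    . . . . . X X X . . .
    . . . X X X X . . . .
    . . . X X X . . . . .
    . . . X X X . . . . .
    . . . . X . . . . . .
    . . . . . . . . . . .
    . . . . . . . . . . .
    . . . . . . . . . . .
    . . . . . . . . . . .

Final: [34,50,40]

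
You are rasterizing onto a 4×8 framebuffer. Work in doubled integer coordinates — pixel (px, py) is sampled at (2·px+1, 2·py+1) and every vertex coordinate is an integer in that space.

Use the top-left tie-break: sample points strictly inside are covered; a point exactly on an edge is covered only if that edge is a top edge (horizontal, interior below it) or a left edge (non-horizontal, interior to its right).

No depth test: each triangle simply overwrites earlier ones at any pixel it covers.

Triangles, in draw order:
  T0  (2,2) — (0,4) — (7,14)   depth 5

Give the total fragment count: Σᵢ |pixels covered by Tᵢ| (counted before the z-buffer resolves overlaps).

T0:
  2·area = 34  (B↔C swapped to make it positive)
  edge (2, 2)→(7, 14): d=(5,12) right/bottom  bias=-1
  edge (7, 14)→(0, 4): d=(-7,-10) top-left  bias=+0
  edge (0, 4)→(2, 2): d=(2,-2) top-left  bias=+0
    (1,0)@(3, 1): e=[-17,51,0] → .  [on edge]
    (0,1)@(1, 3): e=[17,17,0] → X  [on edge]
    (1,1)@(3, 3): e=[-7,37,4] → .
    (0,2)@(1, 5): e=[27,3,4] → X
    (1,2)@(3, 5): e=[3,23,8] → X
    (2,2)@(5, 5): e=[-21,43,12] → .
    (0,3)@(1, 7): e=[37,-11,8] → .
    (1,3)@(3, 7): e=[13,9,12] → X
    (2,3)@(5, 7): e=[-11,29,16] → .
    (1,4)@(3, 9): e=[23,-5,16] → .
    (2,5)@(5, 11): e=[9,1,24] → X
    (3,5)@(7, 11): e=[-15,21,28] → .
  covered (5 px):
    . . . .
    X . . .
    X X . .
    . X . .
    . . . .
    . . X .
    . . . .
    . . . .

Final: 5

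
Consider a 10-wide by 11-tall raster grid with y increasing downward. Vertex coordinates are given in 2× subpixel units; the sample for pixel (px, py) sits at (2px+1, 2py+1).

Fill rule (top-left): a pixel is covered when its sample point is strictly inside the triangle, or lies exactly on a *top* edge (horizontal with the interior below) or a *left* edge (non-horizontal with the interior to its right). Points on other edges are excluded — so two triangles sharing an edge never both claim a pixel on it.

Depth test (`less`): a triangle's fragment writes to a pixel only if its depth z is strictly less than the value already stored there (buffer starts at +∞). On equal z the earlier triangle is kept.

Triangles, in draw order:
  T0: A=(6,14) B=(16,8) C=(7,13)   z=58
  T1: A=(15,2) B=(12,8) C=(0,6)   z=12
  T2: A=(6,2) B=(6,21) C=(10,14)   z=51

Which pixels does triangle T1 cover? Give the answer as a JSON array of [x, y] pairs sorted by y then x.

T0:
  2·area = 4  (B↔C swapped to make it positive)
  edge (6, 14)→(7, 13): d=(1,-1) top-left  bias=+0
  edge (7, 13)→(16, 8): d=(9,-5) top-left  bias=+0
  edge (16, 8)→(6, 14): d=(-10,6) right/bottom  bias=-1
    (9,0)@(19, 1): e=[0,-48,52] → .  [on edge]
    (8,1)@(17, 3): e=[0,-40,44] → .  [on edge]
    (7,2)@(15, 5): e=[0,-32,36] → .  [on edge]
    (6,3)@(13, 7): e=[0,-24,28] → .  [on edge]
    (5,4)@(11, 9): e=[0,-16,20] → .  [on edge]
    (4,5)@(9, 11): e=[0,-8,12] → .  [on edge]
    (5,5)@(11, 11): e=[2,2,0] → .  [on edge]
    (3,6)@(7, 13): e=[0,0,4] → X  [on edge]
    (4,6)@(9, 13): e=[2,10,-8] → .
    (2,7)@(5, 15): e=[0,8,-4] → .  [on edge]
    (3,7)@(7, 15): e=[2,18,-16] → .
    (0,8)@(1, 17): e=[-2,6,0] → .  [on edge]
    (1,8)@(3, 17): e=[0,16,-12] → .  [on edge]
    (0,9)@(1, 19): e=[0,24,-20] → .  [on edge]
  covered (1 px):
    . . . . . . . . . .
    . . . . . . . . . .
    . . . . . . . . . .
    . . . . . . . . . .
    . . . . . . . . . .
    . . . . . . . . . .
    . . . X . . . . . .
    . . . . . . . . . .
    . . . . . . . . . .
    . . . . . . . . . .
    . . . . . . . . . .
T1:
  2·area = 78
  edge (15, 2)→(12, 8): d=(-3,6) right/bottom  bias=-1
  edge (12, 8)→(0, 6): d=(-12,-2) top-left  bias=+0
  edge (0, 6)→(15, 2): d=(15,-4) top-left  bias=+0
    (6,1)@(13, 3): e=[9,62,7] → X
    (7,1)@(15, 3): e=[-3,66,15] → .
    (2,2)@(5, 5): e=[51,22,5] → X
    (3,2)@(7, 5): e=[39,26,13] → X
    (4,2)@(9, 5): e=[27,30,21] → X
    (5,2)@(11, 5): e=[15,34,29] → X
    (7,2)@(15, 5): e=[-9,42,45] → .
    (2,3)@(5, 7): e=[45,-2,35] → .
    (3,3)@(7, 7): e=[33,2,43] → X
    (6,3)@(13, 7): e=[-3,14,67] → .
    (3,4)@(7, 9): e=[27,-22,73] → .
    (4,4)@(9, 9): e=[15,-18,81] → .
  covered (9 px):
    . . . . . . . . . .
    . . . . . . X . . .
    . . X X X X X . . .
    . . . X X X . . . .
    . . . . . . . . . .
    . . . . . . . . . .
    . . . . . . . . . .
    . . . . . . . . . .
    . . . . . . . . . .
    . . . . . . . . . .
    . . . . . . . . . .
T2:
  2·area = 76  (B↔C swapped to make it positive)
  edge (6, 2)→(10, 14): d=(4,12) right/bottom  bias=-1
  edge (10, 14)→(6, 21): d=(-4,7) right/bottom  bias=-1
  edge (6, 21)→(6, 2): d=(0,-19) top-left  bias=+0
    (3,2)@(7, 5): e=[0,57,19] → .  [on edge]
    (3,3)@(7, 7): e=[8,49,19] → X
    (4,3)@(9, 7): e=[-16,35,57] → .
    (3,4)@(7, 9): e=[16,41,19] → X
    (4,4)@(9, 9): e=[-8,27,57] → .
    (3,5)@(7, 11): e=[24,33,19] → X
    (4,5)@(9, 11): e=[0,19,57] → .  [on edge]
    (3,6)@(7, 13): e=[32,25,19] → X
    (4,6)@(9, 13): e=[8,11,57] → X
    (5,6)@(11, 13): e=[-16,-3,95] → .
    (3,7)@(7, 15): e=[40,17,19] → X
    (5,7)@(11, 15): e=[-8,-11,95] → .
    (5,8)@(11, 17): e=[0,-19,95] → .  [on edge]
  covered (9 px):
    . . . . . . . . . .
    . . . . . . . . . .
    . . . . . . . . . .
    . . . X . . . . . .
    . . . X . . . . . .
    . . . X . . . . . .
    . . . X X . . . . .
    . . . X X . . . . .
    . . . X . . . . . .
    . . . X . . . . . .
    . . . . . . . . . .

Answer: [[6,1],[2,2],[3,2],[4,2],[5,2],[6,2],[3,3],[4,3],[5,3]]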